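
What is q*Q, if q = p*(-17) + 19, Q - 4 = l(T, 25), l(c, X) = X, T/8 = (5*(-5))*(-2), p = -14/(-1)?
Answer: -6351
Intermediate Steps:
p = 14 (p = -14*(-1) = 14)
T = 400 (T = 8*((5*(-5))*(-2)) = 8*(-25*(-2)) = 8*50 = 400)
Q = 29 (Q = 4 + 25 = 29)
q = -219 (q = 14*(-17) + 19 = -238 + 19 = -219)
q*Q = -219*29 = -6351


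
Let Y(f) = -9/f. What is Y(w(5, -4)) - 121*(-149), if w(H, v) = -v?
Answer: 72107/4 ≈ 18027.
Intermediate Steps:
Y(f) = -9/f
Y(w(5, -4)) - 121*(-149) = -9/((-1*(-4))) - 121*(-149) = -9/4 + 18029 = 72107/4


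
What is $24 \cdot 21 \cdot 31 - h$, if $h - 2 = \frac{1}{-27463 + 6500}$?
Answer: $\frac{327483987}{20963} \approx 15622.0$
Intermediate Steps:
$h = \frac{41925}{20963}$ ($h = 2 + \frac{1}{-27463 + 6500} = 2 + \frac{1}{-20963} = 2 - \frac{1}{20963} = \frac{41925}{20963} \approx 2.0$)
$24 \cdot 21 \cdot 31 - h = 24 \cdot 21 \cdot 31 - \frac{41925}{20963} = 504 \cdot 31 - \frac{41925}{20963} = 15624 - \frac{41925}{20963} = \frac{327483987}{20963}$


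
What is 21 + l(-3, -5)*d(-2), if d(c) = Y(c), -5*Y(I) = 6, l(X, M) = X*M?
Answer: 3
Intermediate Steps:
l(X, M) = M*X
Y(I) = -6/5 (Y(I) = -1/5*6 = -6/5)
d(c) = -6/5
21 + l(-3, -5)*d(-2) = 21 - 5*(-3)*(-6/5) = 21 + 15*(-6/5) = 21 - 18 = 3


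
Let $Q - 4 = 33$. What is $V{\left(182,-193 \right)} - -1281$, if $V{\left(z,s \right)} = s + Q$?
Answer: $1125$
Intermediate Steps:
$Q = 37$ ($Q = 4 + 33 = 37$)
$V{\left(z,s \right)} = 37 + s$ ($V{\left(z,s \right)} = s + 37 = 37 + s$)
$V{\left(182,-193 \right)} - -1281 = \left(37 - 193\right) - -1281 = -156 + 1281 = 1125$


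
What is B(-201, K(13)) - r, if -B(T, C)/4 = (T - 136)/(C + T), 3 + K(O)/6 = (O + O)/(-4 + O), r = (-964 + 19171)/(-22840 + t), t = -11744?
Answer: -3904317/634040 ≈ -6.1578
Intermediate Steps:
r = -6069/11528 (r = (-964 + 19171)/(-22840 - 11744) = 18207/(-34584) = 18207*(-1/34584) = -6069/11528 ≈ -0.52646)
K(O) = -18 + 12*O/(-4 + O) (K(O) = -18 + 6*((O + O)/(-4 + O)) = -18 + 6*((2*O)/(-4 + O)) = -18 + 6*(2*O/(-4 + O)) = -18 + 12*O/(-4 + O))
B(T, C) = -4*(-136 + T)/(C + T) (B(T, C) = -4*(T - 136)/(C + T) = -4*(-136 + T)/(C + T))
B(-201, K(13)) - r = 4*(136 - 1*(-201))/(6*(12 - 1*13)/(-4 + 13) - 201) - 1*(-6069/11528) = 4*(136 + 201)/(6*(12 - 13)/9 - 201) + 6069/11528 = 4*337/(6*(⅑)*(-1) - 201) + 6069/11528 = 4*337/(-⅔ - 201) + 6069/11528 = 4*337/(-605/3) + 6069/11528 = 4*(-3/605)*337 + 6069/11528 = -4044/605 + 6069/11528 = -3904317/634040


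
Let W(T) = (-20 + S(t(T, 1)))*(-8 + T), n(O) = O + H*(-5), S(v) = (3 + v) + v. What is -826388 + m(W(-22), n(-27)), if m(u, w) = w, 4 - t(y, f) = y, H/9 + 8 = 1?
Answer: -826100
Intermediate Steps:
H = -63 (H = -72 + 9*1 = -72 + 9 = -63)
t(y, f) = 4 - y
S(v) = 3 + 2*v
n(O) = 315 + O (n(O) = O - 63*(-5) = O + 315 = 315 + O)
W(T) = (-9 - 2*T)*(-8 + T) (W(T) = (-20 + (3 + 2*(4 - T)))*(-8 + T) = (-20 + (3 + (8 - 2*T)))*(-8 + T) = (-20 + (11 - 2*T))*(-8 + T) = (-9 - 2*T)*(-8 + T))
-826388 + m(W(-22), n(-27)) = -826388 + (315 - 27) = -826388 + 288 = -826100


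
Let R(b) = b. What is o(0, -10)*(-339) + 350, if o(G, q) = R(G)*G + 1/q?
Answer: 3839/10 ≈ 383.90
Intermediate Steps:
o(G, q) = G² + 1/q (o(G, q) = G*G + 1/q = G² + 1/q)
o(0, -10)*(-339) + 350 = (0² + 1/(-10))*(-339) + 350 = (0 - ⅒)*(-339) + 350 = -⅒*(-339) + 350 = 339/10 + 350 = 3839/10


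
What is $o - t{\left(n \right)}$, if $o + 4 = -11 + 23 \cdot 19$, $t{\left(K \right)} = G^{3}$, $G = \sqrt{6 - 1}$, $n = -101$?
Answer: $422 - 5 \sqrt{5} \approx 410.82$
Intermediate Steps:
$G = \sqrt{5} \approx 2.2361$
$t{\left(K \right)} = 5 \sqrt{5}$ ($t{\left(K \right)} = \left(\sqrt{5}\right)^{3} = 5 \sqrt{5}$)
$o = 422$ ($o = -4 + \left(-11 + 23 \cdot 19\right) = -4 + \left(-11 + 437\right) = -4 + 426 = 422$)
$o - t{\left(n \right)} = 422 - 5 \sqrt{5}$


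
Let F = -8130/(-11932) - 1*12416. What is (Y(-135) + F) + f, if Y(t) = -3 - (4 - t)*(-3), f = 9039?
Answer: -17673193/5966 ≈ -2962.3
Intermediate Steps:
F = -74069791/5966 (F = -8130*(-1/11932) - 12416 = 4065/5966 - 12416 = -74069791/5966 ≈ -12415.)
Y(t) = 9 - 3*t (Y(t) = -3 - (-12 + 3*t) = -3 + (12 - 3*t) = 9 - 3*t)
(Y(-135) + F) + f = ((9 - 3*(-135)) - 74069791/5966) + 9039 = ((9 + 405) - 74069791/5966) + 9039 = (414 - 74069791/5966) + 9039 = -71599867/5966 + 9039 = -17673193/5966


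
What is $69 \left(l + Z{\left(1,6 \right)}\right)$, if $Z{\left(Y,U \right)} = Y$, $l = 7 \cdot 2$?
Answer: $1035$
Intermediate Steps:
$l = 14$
$69 \left(l + Z{\left(1,6 \right)}\right) = 69 \left(14 + 1\right) = 69 \cdot 15 = 1035$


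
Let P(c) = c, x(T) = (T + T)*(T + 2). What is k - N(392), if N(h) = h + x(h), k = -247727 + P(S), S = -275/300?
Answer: -6684191/12 ≈ -5.5702e+5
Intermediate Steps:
x(T) = 2*T*(2 + T) (x(T) = (2*T)*(2 + T) = 2*T*(2 + T))
S = -11/12 (S = -275*1/300 = -11/12 ≈ -0.91667)
k = -2972735/12 (k = -247727 - 11/12 = -2972735/12 ≈ -2.4773e+5)
N(h) = h + 2*h*(2 + h)
k - N(392) = -2972735/12 - 392*(5 + 2*392) = -2972735/12 - 392*(5 + 784) = -2972735/12 - 392*789 = -2972735/12 - 1*309288 = -2972735/12 - 309288 = -6684191/12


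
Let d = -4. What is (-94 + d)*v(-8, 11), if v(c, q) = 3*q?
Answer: -3234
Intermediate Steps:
(-94 + d)*v(-8, 11) = (-94 - 4)*(3*11) = -98*33 = -3234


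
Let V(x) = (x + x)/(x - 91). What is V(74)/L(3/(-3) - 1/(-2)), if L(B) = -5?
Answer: 148/85 ≈ 1.7412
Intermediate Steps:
V(x) = 2*x/(-91 + x) (V(x) = (2*x)/(-91 + x) = 2*x/(-91 + x))
V(74)/L(3/(-3) - 1/(-2)) = (2*74/(-91 + 74))/(-5) = (2*74/(-17))*(-⅕) = (2*74*(-1/17))*(-⅕) = -148/17*(-⅕) = 148/85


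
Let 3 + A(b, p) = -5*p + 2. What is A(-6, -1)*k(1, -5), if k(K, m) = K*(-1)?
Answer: -4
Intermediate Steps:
k(K, m) = -K
A(b, p) = -1 - 5*p (A(b, p) = -3 + (-5*p + 2) = -3 + (2 - 5*p) = -1 - 5*p)
A(-6, -1)*k(1, -5) = (-1 - 5*(-1))*(-1*1) = (-1 + 5)*(-1) = 4*(-1) = -4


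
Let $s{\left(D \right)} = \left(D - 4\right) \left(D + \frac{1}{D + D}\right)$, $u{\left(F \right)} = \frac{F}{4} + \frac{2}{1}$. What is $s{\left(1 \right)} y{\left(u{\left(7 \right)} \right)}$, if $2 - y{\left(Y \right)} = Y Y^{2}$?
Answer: $\frac{29223}{128} \approx 228.3$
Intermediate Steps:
$u{\left(F \right)} = 2 + \frac{F}{4}$ ($u{\left(F \right)} = F \frac{1}{4} + 2 \cdot 1 = \frac{F}{4} + 2 = 2 + \frac{F}{4}$)
$y{\left(Y \right)} = 2 - Y^{3}$ ($y{\left(Y \right)} = 2 - Y Y^{2} = 2 - Y^{3}$)
$s{\left(D \right)} = \left(-4 + D\right) \left(D + \frac{1}{2 D}\right)$
$s{\left(1 \right)} y{\left(u{\left(7 \right)} \right)} = \left(\frac{1}{2} + 1^{2} - 4 - \frac{2}{1}\right) \left(2 - \left(2 + \frac{1}{4} \cdot 7\right)^{3}\right) = \left(\frac{1}{2} + 1 - 4 - 2\right) \left(2 - \left(2 + \frac{7}{4}\right)^{3}\right) = \left(\frac{1}{2} + 1 - 4 - 2\right) \left(2 - \left(\frac{15}{4}\right)^{3}\right) = - \frac{9 \left(2 - \frac{3375}{64}\right)}{2} = \left(- \frac{9}{2}\right) \left(- \frac{3247}{64}\right) = \frac{29223}{128}$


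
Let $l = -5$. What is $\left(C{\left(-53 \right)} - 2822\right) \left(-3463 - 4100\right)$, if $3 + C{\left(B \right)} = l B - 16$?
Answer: $19482288$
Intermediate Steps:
$C{\left(B \right)} = -19 - 5 B$ ($C{\left(B \right)} = -3 - \left(16 + 5 B\right) = -19 - 5 B$)
$\left(C{\left(-53 \right)} - 2822\right) \left(-3463 - 4100\right) = \left(\left(-19 - -265\right) - 2822\right) \left(-3463 - 4100\right) = \left(\left(-19 + 265\right) - 2822\right) \left(-3463 - 4100\right) = \left(246 - 2822\right) \left(-7563\right) = \left(-2576\right) \left(-7563\right) = 19482288$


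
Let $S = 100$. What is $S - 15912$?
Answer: $-15812$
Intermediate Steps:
$S - 15912 = 100 - 15912 = -15812$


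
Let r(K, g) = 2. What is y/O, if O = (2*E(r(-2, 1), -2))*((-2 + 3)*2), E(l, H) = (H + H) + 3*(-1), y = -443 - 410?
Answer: 853/28 ≈ 30.464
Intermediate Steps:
y = -853
E(l, H) = -3 + 2*H (E(l, H) = 2*H - 3 = -3 + 2*H)
O = -28 (O = (2*(-3 + 2*(-2)))*((-2 + 3)*2) = (2*(-3 - 4))*(1*2) = (2*(-7))*2 = -14*2 = -28)
y/O = -853/(-28) = -853*(-1/28) = 853/28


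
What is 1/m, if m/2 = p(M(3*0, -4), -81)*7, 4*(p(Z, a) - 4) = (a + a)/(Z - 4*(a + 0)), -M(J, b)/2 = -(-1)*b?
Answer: 332/18025 ≈ 0.018419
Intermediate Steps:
M(J, b) = -2*b (M(J, b) = -(-2)*(-b) = -2*b)
p(Z, a) = 4 + a/(2*(Z - 4*a)) (p(Z, a) = 4 + ((a + a)/(Z - 4*(a + 0)))/4 = 4 + ((2*a)/(Z - 4*a))/4 = 4 + (2*a/(Z - 4*a))/4 = 4 + a/(2*(Z - 4*a)))
m = 18025/332 (m = 2*(((-31*(-81) + 8*(-2*(-4)))/(2*(-2*(-4) - 4*(-81))))*7) = 2*(((2511 + 8*8)/(2*(8 + 324)))*7) = 2*(((½)*(2511 + 64)/332)*7) = 2*(((½)*(1/332)*2575)*7) = 2*((2575/664)*7) = 2*(18025/664) = 18025/332 ≈ 54.292)
1/m = 1/(18025/332) = 332/18025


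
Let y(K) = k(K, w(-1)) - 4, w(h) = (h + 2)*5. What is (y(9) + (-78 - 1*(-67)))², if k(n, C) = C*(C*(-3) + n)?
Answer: 2025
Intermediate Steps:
w(h) = 10 + 5*h (w(h) = (2 + h)*5 = 10 + 5*h)
k(n, C) = C*(n - 3*C) (k(n, C) = C*(-3*C + n) = C*(n - 3*C))
y(K) = -79 + 5*K (y(K) = (10 + 5*(-1))*(K - 3*(10 + 5*(-1))) - 4 = (10 - 5)*(K - 3*(10 - 5)) - 4 = 5*(K - 3*5) - 4 = 5*(K - 15) - 4 = 5*(-15 + K) - 4 = (-75 + 5*K) - 4 = -79 + 5*K)
(y(9) + (-78 - 1*(-67)))² = ((-79 + 5*9) + (-78 - 1*(-67)))² = ((-79 + 45) + (-78 + 67))² = (-34 - 11)² = (-45)² = 2025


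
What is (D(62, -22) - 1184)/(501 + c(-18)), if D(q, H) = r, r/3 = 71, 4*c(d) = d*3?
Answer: -1942/975 ≈ -1.9918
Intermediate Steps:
c(d) = 3*d/4 (c(d) = (d*3)/4 = (3*d)/4 = 3*d/4)
r = 213 (r = 3*71 = 213)
D(q, H) = 213
(D(62, -22) - 1184)/(501 + c(-18)) = (213 - 1184)/(501 + (¾)*(-18)) = -971/(501 - 27/2) = -971/975/2 = -971*2/975 = -1942/975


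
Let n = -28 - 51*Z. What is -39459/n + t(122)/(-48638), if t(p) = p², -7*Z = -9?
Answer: 6712349437/15928945 ≈ 421.39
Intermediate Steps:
Z = 9/7 (Z = -⅐*(-9) = 9/7 ≈ 1.2857)
n = -655/7 (n = -28 - 51*9/7 = -28 - 459/7 = -655/7 ≈ -93.571)
-39459/n + t(122)/(-48638) = -39459/(-655/7) + 122²/(-48638) = -39459*(-7/655) + 14884*(-1/48638) = 276213/655 - 7442/24319 = 6712349437/15928945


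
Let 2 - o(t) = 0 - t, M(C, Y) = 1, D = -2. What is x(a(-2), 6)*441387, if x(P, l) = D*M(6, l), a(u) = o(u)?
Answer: -882774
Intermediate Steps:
o(t) = 2 + t (o(t) = 2 - (0 - t) = 2 - (-1)*t = 2 + t)
a(u) = 2 + u
x(P, l) = -2 (x(P, l) = -2*1 = -2)
x(a(-2), 6)*441387 = -2*441387 = -882774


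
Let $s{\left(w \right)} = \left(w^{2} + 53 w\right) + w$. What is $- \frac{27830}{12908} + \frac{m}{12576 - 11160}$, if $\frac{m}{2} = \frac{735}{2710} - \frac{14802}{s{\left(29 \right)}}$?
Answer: $- \frac{2150353341875}{993542261768} \approx -2.1643$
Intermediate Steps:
$s{\left(w \right)} = w^{2} + 54 w$
$m = - \frac{7668855}{652297}$ ($m = 2 \left(\frac{735}{2710} - \frac{14802}{29 \left(54 + 29\right)}\right) = 2 \left(735 \cdot \frac{1}{2710} - \frac{14802}{29 \cdot 83}\right) = 2 \left(\frac{147}{542} - \frac{14802}{2407}\right) = 2 \left(- \frac{7668855}{1304594}\right) = - \frac{7668855}{652297} \approx -11.757$)
$- \frac{27830}{12908} + \frac{m}{12576 - 11160} = - \frac{27830}{12908} - \frac{7668855}{652297 \left(12576 - 11160\right)} = \left(-27830\right) \frac{1}{12908} - \frac{7668855}{652297 \cdot 1416} = - \frac{13915}{6454} - \frac{2556285}{307884184} = - \frac{2150353341875}{993542261768}$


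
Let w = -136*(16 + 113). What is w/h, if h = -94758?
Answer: 172/929 ≈ 0.18515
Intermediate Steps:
w = -17544 (w = -136*129 = -17544)
w/h = -17544/(-94758) = -17544*(-1/94758) = 172/929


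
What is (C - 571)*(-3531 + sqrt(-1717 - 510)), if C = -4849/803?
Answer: 148739202/73 - 463362*I*sqrt(2227)/803 ≈ 2.0375e+6 - 27231.0*I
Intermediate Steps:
C = -4849/803 (C = -4849*1/803 = -4849/803 ≈ -6.0386)
(C - 571)*(-3531 + sqrt(-1717 - 510)) = (-4849/803 - 571)*(-3531 + sqrt(-1717 - 510)) = -463362*(-3531 + sqrt(-2227))/803 = -463362*(-3531 + I*sqrt(2227))/803 = 148739202/73 - 463362*I*sqrt(2227)/803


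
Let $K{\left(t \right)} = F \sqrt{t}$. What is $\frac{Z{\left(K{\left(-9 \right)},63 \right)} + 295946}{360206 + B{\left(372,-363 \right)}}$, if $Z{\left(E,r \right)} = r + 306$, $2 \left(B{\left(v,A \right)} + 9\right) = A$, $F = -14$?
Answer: $\frac{592630}{720031} \approx 0.82306$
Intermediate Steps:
$B{\left(v,A \right)} = -9 + \frac{A}{2}$
$K{\left(t \right)} = - 14 \sqrt{t}$
$Z{\left(E,r \right)} = 306 + r$
$\frac{Z{\left(K{\left(-9 \right)},63 \right)} + 295946}{360206 + B{\left(372,-363 \right)}} = \frac{\left(306 + 63\right) + 295946}{360206 + \left(-9 + \frac{1}{2} \left(-363\right)\right)} = \frac{369 + 295946}{360206 - \frac{381}{2}} = \frac{296315}{360206 - \frac{381}{2}} = \frac{296315}{\frac{720031}{2}} = 296315 \cdot \frac{2}{720031} = \frac{592630}{720031}$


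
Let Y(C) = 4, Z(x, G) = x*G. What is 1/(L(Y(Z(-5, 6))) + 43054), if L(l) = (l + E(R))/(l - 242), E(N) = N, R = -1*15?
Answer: 238/10246863 ≈ 2.3227e-5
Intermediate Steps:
R = -15
Z(x, G) = G*x
L(l) = (-15 + l)/(-242 + l) (L(l) = (l - 15)/(l - 242) = (-15 + l)/(-242 + l))
1/(L(Y(Z(-5, 6))) + 43054) = 1/((-15 + 4)/(-242 + 4) + 43054) = 1/(-11/(-238) + 43054) = 1/(-1/238*(-11) + 43054) = 1/(11/238 + 43054) = 1/(10246863/238) = 238/10246863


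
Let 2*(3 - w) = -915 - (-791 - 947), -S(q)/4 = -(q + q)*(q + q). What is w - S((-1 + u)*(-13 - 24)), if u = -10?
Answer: -5301585/2 ≈ -2.6508e+6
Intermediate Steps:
S(q) = 16*q² (S(q) = -(-4)*(q + q)*(q + q) = -(-4)*(2*q)*(2*q) = -(-4)*4*q² = -(-16)*q² = 16*q²)
w = -817/2 (w = 3 - (-915 - (-791 - 947))/2 = 3 - (-915 - 1*(-1738))/2 = 3 - (-915 + 1738)/2 = 3 - ½*823 = 3 - 823/2 = -817/2 ≈ -408.50)
w - S((-1 + u)*(-13 - 24)) = -817/2 - 16*((-1 - 10)*(-13 - 24))² = -817/2 - 16*(-11*(-37))² = -817/2 - 16*407² = -817/2 - 16*165649 = -817/2 - 1*2650384 = -817/2 - 2650384 = -5301585/2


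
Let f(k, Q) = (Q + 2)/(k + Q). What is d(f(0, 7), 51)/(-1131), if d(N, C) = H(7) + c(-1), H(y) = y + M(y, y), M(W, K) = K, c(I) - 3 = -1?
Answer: -16/1131 ≈ -0.014147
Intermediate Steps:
c(I) = 2 (c(I) = 3 - 1 = 2)
f(k, Q) = (2 + Q)/(Q + k)
H(y) = 2*y (H(y) = y + y = 2*y)
d(N, C) = 16 (d(N, C) = 2*7 + 2 = 14 + 2 = 16)
d(f(0, 7), 51)/(-1131) = 16/(-1131) = 16*(-1/1131) = -16/1131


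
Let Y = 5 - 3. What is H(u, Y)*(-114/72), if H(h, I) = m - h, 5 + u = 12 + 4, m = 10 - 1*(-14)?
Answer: -247/12 ≈ -20.583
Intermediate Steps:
Y = 2
m = 24 (m = 10 + 14 = 24)
u = 11 (u = -5 + (12 + 4) = -5 + 16 = 11)
H(h, I) = 24 - h
H(u, Y)*(-114/72) = (24 - 1*11)*(-114/72) = (24 - 11)*(-114*1/72) = 13*(-19/12) = -247/12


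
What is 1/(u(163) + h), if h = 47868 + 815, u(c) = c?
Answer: 1/48846 ≈ 2.0473e-5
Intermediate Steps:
h = 48683
1/(u(163) + h) = 1/(163 + 48683) = 1/48846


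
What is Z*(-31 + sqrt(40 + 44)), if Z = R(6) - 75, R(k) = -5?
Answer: 2480 - 160*sqrt(21) ≈ 1746.8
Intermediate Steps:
Z = -80 (Z = -5 - 75 = -80)
Z*(-31 + sqrt(40 + 44)) = -80*(-31 + sqrt(40 + 44)) = -80*(-31 + sqrt(84)) = -80*(-31 + 2*sqrt(21)) = 2480 - 160*sqrt(21)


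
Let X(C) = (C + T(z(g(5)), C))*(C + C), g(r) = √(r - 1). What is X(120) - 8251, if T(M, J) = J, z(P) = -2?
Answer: 49349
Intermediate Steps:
g(r) = √(-1 + r)
X(C) = 4*C² (X(C) = (C + C)*(C + C) = (2*C)*(2*C) = 4*C²)
X(120) - 8251 = 4*120² - 8251 = 4*14400 - 8251 = 57600 - 8251 = 49349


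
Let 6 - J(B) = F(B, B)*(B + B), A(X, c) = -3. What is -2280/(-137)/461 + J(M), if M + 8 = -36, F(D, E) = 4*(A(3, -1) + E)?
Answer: -1044488186/63157 ≈ -16538.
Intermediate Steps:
F(D, E) = -12 + 4*E (F(D, E) = 4*(-3 + E) = -12 + 4*E)
M = -44 (M = -8 - 36 = -44)
J(B) = 6 - 2*B*(-12 + 4*B) (J(B) = 6 - (-12 + 4*B)*(B + B) = 6 - (-12 + 4*B)*2*B = 6 - 2*B*(-12 + 4*B))
-2280/(-137)/461 + J(M) = -2280/(-137)/461 + (6 - 8*(-44)*(-3 - 44)) = -2280*(-1/137)*(1/461) + (6 - 8*(-44)*(-47)) = (2280/137)*(1/461) + (6 - 16544) = 2280/63157 - 16538 = -1044488186/63157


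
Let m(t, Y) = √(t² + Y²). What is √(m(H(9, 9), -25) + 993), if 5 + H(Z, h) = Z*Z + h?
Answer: √(993 + 5*√314) ≈ 32.888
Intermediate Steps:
H(Z, h) = -5 + h + Z² (H(Z, h) = -5 + (Z*Z + h) = -5 + (Z² + h) = -5 + (h + Z²) = -5 + h + Z²)
m(t, Y) = √(Y² + t²)
√(m(H(9, 9), -25) + 993) = √(√((-25)² + (-5 + 9 + 9²)²) + 993) = √(√(625 + (-5 + 9 + 81)²) + 993) = √(√(625 + 85²) + 993) = √(√(625 + 7225) + 993) = √(√7850 + 993) = √(5*√314 + 993) = √(993 + 5*√314)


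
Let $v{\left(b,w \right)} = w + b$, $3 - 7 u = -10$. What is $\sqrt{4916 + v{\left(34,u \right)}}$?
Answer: $\frac{\sqrt{242641}}{7} \approx 70.369$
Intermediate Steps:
$u = \frac{13}{7}$ ($u = \frac{3}{7} - - \frac{10}{7} = \frac{3}{7} + \frac{10}{7} = \frac{13}{7} \approx 1.8571$)
$v{\left(b,w \right)} = b + w$
$\sqrt{4916 + v{\left(34,u \right)}} = \sqrt{4916 + \left(34 + \frac{13}{7}\right)} = \sqrt{4916 + \frac{251}{7}} = \sqrt{\frac{34663}{7}} = \frac{\sqrt{242641}}{7}$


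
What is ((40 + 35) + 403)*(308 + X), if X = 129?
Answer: 208886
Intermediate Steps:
((40 + 35) + 403)*(308 + X) = ((40 + 35) + 403)*(308 + 129) = (75 + 403)*437 = 478*437 = 208886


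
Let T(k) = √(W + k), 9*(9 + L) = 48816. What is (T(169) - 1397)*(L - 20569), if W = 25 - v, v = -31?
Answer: 20942828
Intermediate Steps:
W = 56 (W = 25 - 1*(-31) = 25 + 31 = 56)
L = 5415 (L = -9 + (⅑)*48816 = -9 + 5424 = 5415)
T(k) = √(56 + k)
(T(169) - 1397)*(L - 20569) = (√(56 + 169) - 1397)*(5415 - 20569) = (√225 - 1397)*(-15154) = (15 - 1397)*(-15154) = -1382*(-15154) = 20942828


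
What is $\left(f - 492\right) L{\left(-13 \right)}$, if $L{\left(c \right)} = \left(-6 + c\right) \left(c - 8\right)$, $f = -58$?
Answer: $-219450$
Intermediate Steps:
$L{\left(c \right)} = \left(-8 + c\right) \left(-6 + c\right)$ ($L{\left(c \right)} = \left(-6 + c\right) \left(-8 + c\right) = \left(-8 + c\right) \left(-6 + c\right)$)
$\left(f - 492\right) L{\left(-13 \right)} = \left(-58 - 492\right) \left(48 + \left(-13\right)^{2} - -182\right) = - 550 \left(48 + 169 + 182\right) = \left(-550\right) 399 = -219450$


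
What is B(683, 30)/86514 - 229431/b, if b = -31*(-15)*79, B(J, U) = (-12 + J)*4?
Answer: -106184929/17086515 ≈ -6.2145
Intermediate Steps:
B(J, U) = -48 + 4*J
b = 36735 (b = 465*79 = 36735)
B(683, 30)/86514 - 229431/b = (-48 + 4*683)/86514 - 229431/36735 = (-48 + 2732)*(1/86514) - 229431*1/36735 = 2684*(1/86514) - 2467/395 = 1342/43257 - 2467/395 = -106184929/17086515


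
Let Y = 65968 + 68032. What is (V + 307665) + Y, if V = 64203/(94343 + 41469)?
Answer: 59983471183/135812 ≈ 4.4167e+5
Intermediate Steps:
Y = 134000
V = 64203/135812 ≈ 0.47273
(V + 307665) + Y = (64203/135812 + 307665) + 134000 = 41784663183/135812 + 134000 = 59983471183/135812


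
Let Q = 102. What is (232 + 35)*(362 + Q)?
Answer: 123888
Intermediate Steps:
(232 + 35)*(362 + Q) = (232 + 35)*(362 + 102) = 267*464 = 123888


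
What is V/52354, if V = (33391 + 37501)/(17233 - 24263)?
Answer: -479/2486815 ≈ -0.00019262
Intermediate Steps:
V = -958/95 (V = 70892/(-7030) = 70892*(-1/7030) = -958/95 ≈ -10.084)
V/52354 = -958/95/52354 = -958/95*1/52354 = -479/2486815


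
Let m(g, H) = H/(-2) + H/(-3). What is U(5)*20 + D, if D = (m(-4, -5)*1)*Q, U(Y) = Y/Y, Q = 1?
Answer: 145/6 ≈ 24.167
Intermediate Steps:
m(g, H) = -5*H/6 (m(g, H) = H*(-1/2) + H*(-1/3) = -H/2 - H/3 = -5*H/6)
U(Y) = 1
D = 25/6 (D = (-5/6*(-5)*1)*1 = ((25/6)*1)*1 = (25/6)*1 = 25/6 ≈ 4.1667)
U(5)*20 + D = 1*20 + 25/6 = 20 + 25/6 = 145/6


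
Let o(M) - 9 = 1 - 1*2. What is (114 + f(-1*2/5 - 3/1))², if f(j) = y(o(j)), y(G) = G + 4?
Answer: 15876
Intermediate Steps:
o(M) = 8 (o(M) = 9 + (1 - 1*2) = 9 + (1 - 2) = 9 - 1 = 8)
y(G) = 4 + G
f(j) = 12 (f(j) = 4 + 8 = 12)
(114 + f(-1*2/5 - 3/1))² = (114 + 12)² = 126² = 15876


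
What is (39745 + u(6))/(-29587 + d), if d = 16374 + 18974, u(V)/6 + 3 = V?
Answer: 39763/5761 ≈ 6.9021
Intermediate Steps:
u(V) = -18 + 6*V
d = 35348
(39745 + u(6))/(-29587 + d) = (39745 + (-18 + 6*6))/(-29587 + 35348) = (39745 + (-18 + 36))/5761 = (39745 + 18)*(1/5761) = 39763*(1/5761) = 39763/5761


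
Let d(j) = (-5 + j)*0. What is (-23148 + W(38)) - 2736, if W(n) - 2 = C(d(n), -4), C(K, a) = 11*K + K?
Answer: -25882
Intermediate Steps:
d(j) = 0
C(K, a) = 12*K
W(n) = 2 (W(n) = 2 + 12*0 = 2 + 0 = 2)
(-23148 + W(38)) - 2736 = (-23148 + 2) - 2736 = -23146 - 2736 = -25882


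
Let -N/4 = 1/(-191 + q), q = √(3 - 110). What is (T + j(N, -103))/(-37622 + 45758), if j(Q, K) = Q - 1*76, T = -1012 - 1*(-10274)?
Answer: 84024533/74419992 + I*√107/74419992 ≈ 1.1291 + 1.39e-7*I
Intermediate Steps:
T = 9262 (T = -1012 + 10274 = 9262)
q = I*√107 (q = √(-107) = I*√107 ≈ 10.344*I)
N = -4/(-191 + I*√107) ≈ 0.020881 + 0.0011309*I
j(Q, K) = -76 + Q (j(Q, K) = Q - 76 = -76 + Q)
(T + j(N, -103))/(-37622 + 45758) = (9262 + (-76 + (191/9147 + I*√107/9147)))/(-37622 + 45758) = (9262 + (-694981/9147 + I*√107/9147))/8136 = (84024533/9147 + I*√107/9147)*(1/8136) = 84024533/74419992 + I*√107/74419992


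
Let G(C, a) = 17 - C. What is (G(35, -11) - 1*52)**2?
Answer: 4900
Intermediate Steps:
(G(35, -11) - 1*52)**2 = ((17 - 1*35) - 1*52)**2 = ((17 - 35) - 52)**2 = (-18 - 52)**2 = (-70)**2 = 4900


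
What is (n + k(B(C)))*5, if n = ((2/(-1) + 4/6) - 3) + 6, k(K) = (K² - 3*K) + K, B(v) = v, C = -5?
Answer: 550/3 ≈ 183.33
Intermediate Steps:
k(K) = K² - 2*K
n = 5/3 (n = ((2*(-1) + 4*(⅙)) - 3) + 6 = ((-2 + ⅔) - 3) + 6 = (-4/3 - 3) + 6 = -13/3 + 6 = 5/3 ≈ 1.6667)
(n + k(B(C)))*5 = (5/3 - 5*(-2 - 5))*5 = (5/3 - 5*(-7))*5 = (5/3 + 35)*5 = (110/3)*5 = 550/3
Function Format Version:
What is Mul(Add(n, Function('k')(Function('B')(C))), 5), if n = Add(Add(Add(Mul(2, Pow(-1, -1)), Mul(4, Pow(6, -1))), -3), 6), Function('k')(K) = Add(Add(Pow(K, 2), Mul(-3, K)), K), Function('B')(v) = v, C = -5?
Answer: Rational(550, 3) ≈ 183.33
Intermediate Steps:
Function('k')(K) = Add(Pow(K, 2), Mul(-2, K))
n = Rational(5, 3) (n = Add(Add(Add(Mul(2, -1), Mul(4, Rational(1, 6))), -3), 6) = Add(Add(Add(-2, Rational(2, 3)), -3), 6) = Add(Add(Rational(-4, 3), -3), 6) = Add(Rational(-13, 3), 6) = Rational(5, 3) ≈ 1.6667)
Mul(Add(n, Function('k')(Function('B')(C))), 5) = Mul(Add(Rational(5, 3), Mul(-5, Add(-2, -5))), 5) = Mul(Add(Rational(5, 3), Mul(-5, -7)), 5) = Mul(Add(Rational(5, 3), 35), 5) = Mul(Rational(110, 3), 5) = Rational(550, 3)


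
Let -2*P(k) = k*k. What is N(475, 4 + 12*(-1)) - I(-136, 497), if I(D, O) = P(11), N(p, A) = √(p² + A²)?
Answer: 121/2 + √225689 ≈ 535.57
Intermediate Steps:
N(p, A) = √(A² + p²)
P(k) = -k²/2 (P(k) = -k*k/2 = -k²/2)
I(D, O) = -121/2 (I(D, O) = -½*11² = -½*121 = -121/2)
N(475, 4 + 12*(-1)) - I(-136, 497) = √((4 + 12*(-1))² + 475²) - 1*(-121/2) = √((4 - 12)² + 225625) + 121/2 = √((-8)² + 225625) + 121/2 = √(64 + 225625) + 121/2 = √225689 + 121/2 = 121/2 + √225689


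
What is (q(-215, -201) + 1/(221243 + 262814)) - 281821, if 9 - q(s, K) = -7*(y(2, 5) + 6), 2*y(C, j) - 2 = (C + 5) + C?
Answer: -272748209389/968114 ≈ -2.8173e+5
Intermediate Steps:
y(C, j) = 7/2 + C (y(C, j) = 1 + ((C + 5) + C)/2 = 1 + ((5 + C) + C)/2 = 1 + (5 + 2*C)/2 = 1 + (5/2 + C) = 7/2 + C)
q(s, K) = 179/2 (q(s, K) = 9 - (-7)*((7/2 + 2) + 6) = 9 - (-7)*(11/2 + 6) = 9 - (-7)*23/2 = 9 - 1*(-161/2) = 9 + 161/2 = 179/2)
(q(-215, -201) + 1/(221243 + 262814)) - 281821 = (179/2 + 1/(221243 + 262814)) - 281821 = (179/2 + 1/484057) - 281821 = 86646205/968114 - 281821 = -272748209389/968114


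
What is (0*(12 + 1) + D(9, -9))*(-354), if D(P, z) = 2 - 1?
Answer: -354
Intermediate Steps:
D(P, z) = 1
(0*(12 + 1) + D(9, -9))*(-354) = (0*(12 + 1) + 1)*(-354) = (0*13 + 1)*(-354) = (0 + 1)*(-354) = 1*(-354) = -354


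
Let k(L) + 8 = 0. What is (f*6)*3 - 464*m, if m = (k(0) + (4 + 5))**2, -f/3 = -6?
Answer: -140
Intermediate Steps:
f = 18 (f = -3*(-6) = 18)
k(L) = -8 (k(L) = -8 + 0 = -8)
m = 1 (m = (-8 + (4 + 5))**2 = (-8 + 9)**2 = 1**2 = 1)
(f*6)*3 - 464*m = (18*6)*3 - 464*1 = 108*3 - 464 = 324 - 464 = -140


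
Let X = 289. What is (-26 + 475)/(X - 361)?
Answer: -449/72 ≈ -6.2361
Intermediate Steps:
(-26 + 475)/(X - 361) = (-26 + 475)/(289 - 361) = 449/(-72) = 449*(-1/72) = -449/72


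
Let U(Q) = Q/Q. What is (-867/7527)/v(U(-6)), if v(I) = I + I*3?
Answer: -289/10036 ≈ -0.028796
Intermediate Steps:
U(Q) = 1
v(I) = 4*I (v(I) = I + 3*I = 4*I)
(-867/7527)/v(U(-6)) = (-867/7527)/((4*1)) = -867*1/7527/4 = -289/2509*¼ = -289/10036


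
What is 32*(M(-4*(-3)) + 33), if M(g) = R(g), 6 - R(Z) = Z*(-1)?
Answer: 1632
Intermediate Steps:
R(Z) = 6 + Z (R(Z) = 6 - Z*(-1) = 6 - (-1)*Z = 6 + Z)
M(g) = 6 + g
32*(M(-4*(-3)) + 33) = 32*((6 - 4*(-3)) + 33) = 32*((6 + 12) + 33) = 32*(18 + 33) = 32*51 = 1632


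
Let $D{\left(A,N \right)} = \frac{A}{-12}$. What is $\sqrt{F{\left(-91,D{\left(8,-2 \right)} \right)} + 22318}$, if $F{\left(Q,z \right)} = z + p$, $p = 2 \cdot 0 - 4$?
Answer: $\frac{2 \sqrt{50205}}{3} \approx 149.38$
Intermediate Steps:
$p = -4$ ($p = 0 - 4 = -4$)
$D{\left(A,N \right)} = - \frac{A}{12}$ ($D{\left(A,N \right)} = A \left(- \frac{1}{12}\right) = - \frac{A}{12}$)
$F{\left(Q,z \right)} = -4 + z$ ($F{\left(Q,z \right)} = z - 4 = -4 + z$)
$\sqrt{F{\left(-91,D{\left(8,-2 \right)} \right)} + 22318} = \sqrt{\left(-4 - \frac{2}{3}\right) + 22318} = \sqrt{- \frac{14}{3} + 22318} = \sqrt{\frac{66940}{3}} = \frac{2 \sqrt{50205}}{3}$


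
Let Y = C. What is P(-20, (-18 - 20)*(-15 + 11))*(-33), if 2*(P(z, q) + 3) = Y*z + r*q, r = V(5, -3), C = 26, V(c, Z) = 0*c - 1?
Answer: 11187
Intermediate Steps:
V(c, Z) = -1 (V(c, Z) = 0 - 1 = -1)
r = -1
Y = 26
P(z, q) = -3 + 13*z - q/2 (P(z, q) = -3 + (26*z - q)/2 = -3 + (-q + 26*z)/2 = -3 + (13*z - q/2) = -3 + 13*z - q/2)
P(-20, (-18 - 20)*(-15 + 11))*(-33) = (-3 + 13*(-20) - (-18 - 20)*(-15 + 11)/2)*(-33) = (-3 - 260 - (-19)*(-4))*(-33) = (-3 - 260 - 1/2*152)*(-33) = (-3 - 260 - 76)*(-33) = -339*(-33) = 11187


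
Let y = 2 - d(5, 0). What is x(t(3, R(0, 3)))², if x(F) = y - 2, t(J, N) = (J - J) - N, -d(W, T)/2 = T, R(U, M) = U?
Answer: 0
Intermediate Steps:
d(W, T) = -2*T
t(J, N) = -N (t(J, N) = 0 - N = -N)
y = 2 (y = 2 - (-2)*0 = 2 - 1*0 = 2 + 0 = 2)
x(F) = 0 (x(F) = 2 - 2 = 0)
x(t(3, R(0, 3)))² = 0² = 0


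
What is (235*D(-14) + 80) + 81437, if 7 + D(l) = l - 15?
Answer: 73057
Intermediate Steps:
D(l) = -22 + l (D(l) = -7 + (l - 15) = -7 + (-15 + l) = -22 + l)
(235*D(-14) + 80) + 81437 = (235*(-22 - 14) + 80) + 81437 = (235*(-36) + 80) + 81437 = (-8460 + 80) + 81437 = -8380 + 81437 = 73057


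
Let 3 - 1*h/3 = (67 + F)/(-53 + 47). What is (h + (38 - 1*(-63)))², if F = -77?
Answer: 11025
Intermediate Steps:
h = 4 (h = 9 - 3*(67 - 77)/(-53 + 47) = 9 - (-30)/(-6) = 9 - (-30)*(-1)/6 = 9 - 3*5/3 = 9 - 5 = 4)
(h + (38 - 1*(-63)))² = (4 + (38 - 1*(-63)))² = (4 + (38 + 63))² = (4 + 101)² = 105² = 11025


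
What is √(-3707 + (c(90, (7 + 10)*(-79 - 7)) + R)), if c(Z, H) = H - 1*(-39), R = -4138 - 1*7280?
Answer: 2*I*√4137 ≈ 128.64*I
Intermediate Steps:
R = -11418 (R = -4138 - 7280 = -11418)
c(Z, H) = 39 + H (c(Z, H) = H + 39 = 39 + H)
√(-3707 + (c(90, (7 + 10)*(-79 - 7)) + R)) = √(-3707 + ((39 + (7 + 10)*(-79 - 7)) - 11418)) = √(-3707 + ((39 + 17*(-86)) - 11418)) = √(-3707 + ((39 - 1462) - 11418)) = √(-3707 + (-1423 - 11418)) = √(-3707 - 12841) = √(-16548) = 2*I*√4137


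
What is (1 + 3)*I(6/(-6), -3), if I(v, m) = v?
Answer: -4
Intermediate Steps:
(1 + 3)*I(6/(-6), -3) = (1 + 3)*(6/(-6)) = 4*(6*(-⅙)) = 4*(-1) = -4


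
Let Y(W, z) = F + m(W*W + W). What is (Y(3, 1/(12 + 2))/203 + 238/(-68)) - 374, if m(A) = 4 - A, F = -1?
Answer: -153283/406 ≈ -377.54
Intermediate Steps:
Y(W, z) = 3 - W - W**2 (Y(W, z) = -1 + (4 - (W*W + W)) = -1 + (4 - (W**2 + W)) = -1 + (4 - (W + W**2)) = -1 + (4 + (-W - W**2)) = -1 + (4 - W - W**2) = 3 - W - W**2)
(Y(3, 1/(12 + 2))/203 + 238/(-68)) - 374 = ((3 - 1*3*(1 + 3))/203 + 238/(-68)) - 374 = ((3 - 1*3*4)*(1/203) + 238*(-1/68)) - 374 = ((3 - 12)*(1/203) - 7/2) - 374 = (-9*1/203 - 7/2) - 374 = (-9/203 - 7/2) - 374 = -1439/406 - 374 = -153283/406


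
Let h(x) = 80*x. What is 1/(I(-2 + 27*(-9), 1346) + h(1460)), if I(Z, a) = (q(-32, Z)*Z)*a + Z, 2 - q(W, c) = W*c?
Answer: 1/2584853815 ≈ 3.8687e-10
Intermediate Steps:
q(W, c) = 2 - W*c
I(Z, a) = Z + Z*a*(2 + 32*Z) (I(Z, a) = ((2 - 1*(-32)*Z)*Z)*a + Z = ((2 + 32*Z)*Z)*a + Z = (Z*(2 + 32*Z))*a + Z = Z*a*(2 + 32*Z) + Z = Z + Z*a*(2 + 32*Z))
1/(I(-2 + 27*(-9), 1346) + h(1460)) = 1/((-2 + 27*(-9))*(1 + 2*1346*(1 + 16*(-2 + 27*(-9)))) + 80*1460) = 1/((-2 - 243)*(1 + 2*1346*(1 + 16*(-2 - 243))) + 116800) = 1/(-245*(1 + 2*1346*(1 + 16*(-245))) + 116800) = 1/(-245*(1 + 2*1346*(1 - 3920)) + 116800) = 1/(-245*(1 + 2*1346*(-3919)) + 116800) = 1/(-245*(1 - 10549948) + 116800) = 1/(-245*(-10549947) + 116800) = 1/(2584737015 + 116800) = 1/2584853815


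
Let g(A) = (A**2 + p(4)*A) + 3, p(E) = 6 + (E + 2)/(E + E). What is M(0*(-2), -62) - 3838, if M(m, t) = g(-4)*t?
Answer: -3342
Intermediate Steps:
p(E) = 6 + (2 + E)/(2*E) (p(E) = 6 + (2 + E)/((2*E)) = 6 + (2 + E)*(1/(2*E)) = 6 + (2 + E)/(2*E))
g(A) = 3 + A**2 + 27*A/4 (g(A) = (A**2 + (13/2 + 1/4)*A) + 3 = (A**2 + 27*A/4) + 3 = 3 + A**2 + 27*A/4)
M(m, t) = -8*t (M(m, t) = (3 + (-4)**2 + (27/4)*(-4))*t = (3 + 16 - 27)*t = -8*t)
M(0*(-2), -62) - 3838 = -8*(-62) - 3838 = 496 - 3838 = -3342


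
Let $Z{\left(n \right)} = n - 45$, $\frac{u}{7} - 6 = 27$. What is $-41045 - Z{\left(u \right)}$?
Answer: $-41231$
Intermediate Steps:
$u = 231$ ($u = 42 + 7 \cdot 27 = 42 + 189 = 231$)
$Z{\left(n \right)} = -45 + n$ ($Z{\left(n \right)} = n - 45 = -45 + n$)
$-41045 - Z{\left(u \right)} = -41045 - \left(-45 + 231\right) = -41045 - 186 = -41231$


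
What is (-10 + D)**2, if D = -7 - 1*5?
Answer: 484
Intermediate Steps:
D = -12 (D = -7 - 5 = -12)
(-10 + D)**2 = (-10 - 12)**2 = (-22)**2 = 484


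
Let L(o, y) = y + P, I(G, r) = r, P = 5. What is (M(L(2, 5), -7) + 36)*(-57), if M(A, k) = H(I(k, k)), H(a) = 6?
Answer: -2394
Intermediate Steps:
L(o, y) = 5 + y (L(o, y) = y + 5 = 5 + y)
M(A, k) = 6
(M(L(2, 5), -7) + 36)*(-57) = (6 + 36)*(-57) = 42*(-57) = -2394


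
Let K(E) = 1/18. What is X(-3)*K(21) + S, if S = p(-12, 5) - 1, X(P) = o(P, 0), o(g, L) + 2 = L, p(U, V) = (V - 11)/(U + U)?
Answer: -31/36 ≈ -0.86111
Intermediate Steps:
K(E) = 1/18
p(U, V) = (-11 + V)/(2*U) (p(U, V) = (-11 + V)/((2*U)) = (-11 + V)*(1/(2*U)) = (-11 + V)/(2*U))
o(g, L) = -2 + L
X(P) = -2 (X(P) = -2 + 0 = -2)
S = -¾ (S = (½)*(-11 + 5)/(-12) - 1 = (½)*(-1/12)*(-6) - 1 = ¼ - 1 = -¾ ≈ -0.75000)
X(-3)*K(21) + S = -2*1/18 - ¾ = -⅑ - ¾ = -31/36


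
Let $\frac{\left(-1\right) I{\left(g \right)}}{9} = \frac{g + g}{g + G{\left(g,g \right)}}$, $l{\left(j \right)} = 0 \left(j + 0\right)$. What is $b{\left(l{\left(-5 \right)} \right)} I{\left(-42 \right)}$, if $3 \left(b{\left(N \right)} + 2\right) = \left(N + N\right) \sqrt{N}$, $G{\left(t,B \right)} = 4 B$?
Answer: $\frac{36}{5} \approx 7.2$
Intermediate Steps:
$l{\left(j \right)} = 0$ ($l{\left(j \right)} = 0 j = 0$)
$b{\left(N \right)} = -2 + \frac{2 N^{\frac{3}{2}}}{3}$ ($b{\left(N \right)} = -2 + \frac{\left(N + N\right) \sqrt{N}}{3} = -2 + \frac{2 N \sqrt{N}}{3} = -2 + \frac{2 N^{\frac{3}{2}}}{3}$)
$I{\left(g \right)} = - \frac{18}{5}$ ($I{\left(g \right)} = - 9 \frac{g + g}{g + 4 g} = - 9 \frac{2 g}{5 g} = - 9 \cdot 2 g \frac{1}{5 g} = \left(-9\right) \frac{2}{5} = - \frac{18}{5}$)
$b{\left(l{\left(-5 \right)} \right)} I{\left(-42 \right)} = \left(-2 + \frac{2 \cdot 0^{\frac{3}{2}}}{3}\right) \left(- \frac{18}{5}\right) = \left(-2 + \frac{2}{3} \cdot 0\right) \left(- \frac{18}{5}\right) = \left(-2 + 0\right) \left(- \frac{18}{5}\right) = \left(-2\right) \left(- \frac{18}{5}\right) = \frac{36}{5}$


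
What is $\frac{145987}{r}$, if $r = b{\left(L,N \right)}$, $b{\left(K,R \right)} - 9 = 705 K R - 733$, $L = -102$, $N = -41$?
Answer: $\frac{145987}{2947586} \approx 0.049528$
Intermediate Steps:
$b{\left(K,R \right)} = -724 + 705 K R$ ($b{\left(K,R \right)} = 9 + \left(705 K R - 733\right) = 9 + \left(-733 + 705 K R\right) = -724 + 705 K R$)
$r = 2947586$ ($r = -724 + 705 \left(-102\right) \left(-41\right) = -724 + 2948310 = 2947586$)
$\frac{145987}{r} = \frac{145987}{2947586}$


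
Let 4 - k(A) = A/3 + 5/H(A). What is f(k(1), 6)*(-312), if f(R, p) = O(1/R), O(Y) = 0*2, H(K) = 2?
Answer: 0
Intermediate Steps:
O(Y) = 0
k(A) = 3/2 - A/3 (k(A) = 4 - (A/3 + 5/2) = 4 - (5/2 + A/3) = 4 + (-5/2 - A/3) = 3/2 - A/3)
f(R, p) = 0
f(k(1), 6)*(-312) = 0*(-312) = 0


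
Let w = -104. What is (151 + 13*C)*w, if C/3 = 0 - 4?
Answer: 520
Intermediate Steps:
C = -12 (C = 3*(0 - 4) = 3*(-4) = -12)
(151 + 13*C)*w = (151 + 13*(-12))*(-104) = (151 - 156)*(-104) = -5*(-104) = 520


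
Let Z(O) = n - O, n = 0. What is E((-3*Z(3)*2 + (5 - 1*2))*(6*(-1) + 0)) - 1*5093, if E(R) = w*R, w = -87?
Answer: 5869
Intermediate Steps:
Z(O) = -O (Z(O) = 0 - O = -O)
E(R) = -87*R
E((-3*Z(3)*2 + (5 - 1*2))*(6*(-1) + 0)) - 1*5093 = -87*(-(-3)*3*2 + (5 - 1*2))*(6*(-1) + 0) - 1*5093 = -87*(-3*(-3)*2 + (5 - 2))*(-6 + 0) - 5093 = -87*(9*2 + 3)*(-6) - 5093 = -87*(18 + 3)*(-6) - 5093 = -1827*(-6) - 5093 = -87*(-126) - 5093 = 10962 - 5093 = 5869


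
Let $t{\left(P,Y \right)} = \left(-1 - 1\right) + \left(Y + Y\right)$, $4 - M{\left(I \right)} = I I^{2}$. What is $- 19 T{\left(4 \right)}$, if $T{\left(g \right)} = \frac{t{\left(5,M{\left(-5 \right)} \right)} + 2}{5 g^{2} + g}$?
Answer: $- \frac{817}{14} \approx -58.357$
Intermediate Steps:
$M{\left(I \right)} = 4 - I^{3}$ ($M{\left(I \right)} = 4 - I I^{2} = 4 - I^{3}$)
$t{\left(P,Y \right)} = -2 + 2 Y$
$T{\left(g \right)} = \frac{258}{g + 5 g^{2}}$ ($T{\left(g \right)} = \frac{\left(-2 + 2 \left(4 - \left(-5\right)^{3}\right)\right) + 2}{5 g^{2} + g} = \frac{\left(-2 + 2 \left(4 - -125\right)\right) + 2}{g + 5 g^{2}} = \frac{\left(-2 + 2 \left(4 + 125\right)\right) + 2}{g + 5 g^{2}} = \frac{\left(-2 + 2 \cdot 129\right) + 2}{g + 5 g^{2}} = \frac{\left(-2 + 258\right) + 2}{g + 5 g^{2}} = \frac{256 + 2}{g + 5 g^{2}} = \frac{258}{g + 5 g^{2}}$)
$- 19 T{\left(4 \right)} = - 19 \frac{258}{4 \left(1 + 5 \cdot 4\right)} = - 19 \cdot 258 \cdot \frac{1}{4} \frac{1}{1 + 20} = - 19 \cdot 258 \cdot \frac{1}{4} \cdot \frac{1}{21} = \left(-19\right) \frac{43}{14} = - \frac{817}{14}$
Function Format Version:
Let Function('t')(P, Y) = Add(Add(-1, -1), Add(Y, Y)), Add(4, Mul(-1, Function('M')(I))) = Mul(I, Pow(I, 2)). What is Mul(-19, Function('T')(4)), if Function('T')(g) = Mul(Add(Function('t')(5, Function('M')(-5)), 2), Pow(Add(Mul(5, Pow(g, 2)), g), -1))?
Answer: Rational(-817, 14) ≈ -58.357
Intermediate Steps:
Function('M')(I) = Add(4, Mul(-1, Pow(I, 3))) (Function('M')(I) = Add(4, Mul(-1, Mul(I, Pow(I, 2)))) = Add(4, Mul(-1, Pow(I, 3))))
Function('t')(P, Y) = Add(-2, Mul(2, Y))
Function('T')(g) = Mul(258, Pow(Add(g, Mul(5, Pow(g, 2))), -1)) (Function('T')(g) = Mul(Add(Add(-2, Mul(2, Add(4, Mul(-1, Pow(-5, 3))))), 2), Pow(Add(Mul(5, Pow(g, 2)), g), -1)) = Mul(Add(Add(-2, Mul(2, Add(4, Mul(-1, -125)))), 2), Pow(Add(g, Mul(5, Pow(g, 2))), -1)) = Mul(Add(Add(-2, Mul(2, Add(4, 125))), 2), Pow(Add(g, Mul(5, Pow(g, 2))), -1)) = Mul(Add(Add(-2, Mul(2, 129)), 2), Pow(Add(g, Mul(5, Pow(g, 2))), -1)) = Mul(Add(Add(-2, 258), 2), Pow(Add(g, Mul(5, Pow(g, 2))), -1)) = Mul(Add(256, 2), Pow(Add(g, Mul(5, Pow(g, 2))), -1)) = Mul(258, Pow(Add(g, Mul(5, Pow(g, 2))), -1)))
Mul(-19, Function('T')(4)) = Mul(-19, Mul(258, Pow(4, -1), Pow(Add(1, Mul(5, 4)), -1))) = Mul(-19, Mul(258, Rational(1, 4), Pow(Add(1, 20), -1))) = Mul(-19, Mul(258, Rational(1, 4), Pow(21, -1))) = Mul(-19, Mul(258, Rational(1, 4), Rational(1, 21))) = Mul(-19, Rational(43, 14)) = Rational(-817, 14)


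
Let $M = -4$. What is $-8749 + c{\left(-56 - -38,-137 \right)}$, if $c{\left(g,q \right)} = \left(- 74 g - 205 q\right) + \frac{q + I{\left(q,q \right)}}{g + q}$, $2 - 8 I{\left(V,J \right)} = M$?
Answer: $\frac{2562941}{124} \approx 20669.0$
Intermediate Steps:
$I{\left(V,J \right)} = \frac{3}{4}$ ($I{\left(V,J \right)} = \frac{1}{4} - - \frac{1}{2} = \frac{1}{4} + \frac{1}{2} = \frac{3}{4}$)
$c{\left(g,q \right)} = - 205 q - 74 g + \frac{\frac{3}{4} + q}{g + q}$ ($c{\left(g,q \right)} = \left(- 74 g - 205 q\right) + \frac{q + \frac{3}{4}}{g + q} = \left(- 205 q - 74 g\right) + \frac{\frac{3}{4} + q}{g + q} = - 205 q - 74 g + \frac{\frac{3}{4} + q}{g + q}$)
$-8749 + c{\left(-56 - -38,-137 \right)} = -8749 + \frac{\frac{3}{4} - 137 - 205 \left(-137\right)^{2} - 74 \left(-56 - -38\right)^{2} - 279 \left(-56 - -38\right) \left(-137\right)}{\left(-56 - -38\right) - 137} = -8749 + \frac{\frac{3}{4} - 137 - 3847645 - 74 \left(-56 + 38\right)^{2} - 279 \left(-56 + 38\right) \left(-137\right)}{\left(-56 + 38\right) - 137} = -8749 + \frac{\frac{3}{4} - 137 - 3847645 - 74 \left(-18\right)^{2} - \left(-5022\right) \left(-137\right)}{-18 - 137} = -8749 + \frac{\frac{3}{4} - 137 - 3847645 - 23976 - 688014}{-155} = -8749 - \frac{\frac{3}{4} - 137 - 3847645 - 23976 - 688014}{155} = -8749 - - \frac{3647817}{124} = -8749 + \frac{3647817}{124} = \frac{2562941}{124}$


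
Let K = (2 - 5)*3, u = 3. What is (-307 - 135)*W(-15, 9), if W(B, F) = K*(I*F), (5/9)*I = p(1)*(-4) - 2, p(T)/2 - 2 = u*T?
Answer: -13533156/5 ≈ -2.7066e+6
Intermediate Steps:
p(T) = 4 + 6*T (p(T) = 4 + 2*(3*T) = 4 + 6*T)
I = -378/5 (I = 9*((4 + 6*1)*(-4) - 2)/5 = 9*((4 + 6)*(-4) - 2)/5 = 9*(10*(-4) - 2)/5 = 9*(-40 - 2)/5 = (9/5)*(-42) = -378/5 ≈ -75.600)
K = -9 (K = -3*3 = -9)
W(B, F) = 3402*F/5 (W(B, F) = -(-3402)*F/5 = 3402*F/5)
(-307 - 135)*W(-15, 9) = (-307 - 135)*((3402/5)*9) = -442*30618/5 = -13533156/5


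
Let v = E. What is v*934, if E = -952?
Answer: -889168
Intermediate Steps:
v = -952
v*934 = -952*934 = -889168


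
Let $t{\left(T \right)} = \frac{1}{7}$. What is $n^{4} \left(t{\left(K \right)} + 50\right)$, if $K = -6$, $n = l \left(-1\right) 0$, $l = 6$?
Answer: $0$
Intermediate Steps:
$n = 0$ ($n = 6 \left(-1\right) 0 = \left(-6\right) 0 = 0$)
$t{\left(T \right)} = \frac{1}{7}$
$n^{4} \left(t{\left(K \right)} + 50\right) = 0^{4} \left(\frac{1}{7} + 50\right) = 0 \cdot \frac{351}{7} = 0$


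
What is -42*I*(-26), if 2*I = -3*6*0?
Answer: 0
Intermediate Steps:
I = 0 (I = (-3*6*0)/2 = (-18*0)/2 = (1/2)*0 = 0)
-42*I*(-26) = -42*0*(-26) = 0*(-26) = 0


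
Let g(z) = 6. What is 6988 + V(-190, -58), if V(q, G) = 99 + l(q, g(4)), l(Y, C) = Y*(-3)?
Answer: 7657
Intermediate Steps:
l(Y, C) = -3*Y
V(q, G) = 99 - 3*q
6988 + V(-190, -58) = 6988 + (99 - 3*(-190)) = 6988 + (99 + 570) = 6988 + 669 = 7657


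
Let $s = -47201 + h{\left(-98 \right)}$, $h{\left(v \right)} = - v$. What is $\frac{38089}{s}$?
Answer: $- \frac{38089}{47103} \approx -0.80863$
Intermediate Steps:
$s = -47103$ ($s = -47201 - -98 = -47201 + 98 = -47103$)
$\frac{38089}{s} = \frac{38089}{-47103} = 38089 \left(- \frac{1}{47103}\right) = - \frac{38089}{47103}$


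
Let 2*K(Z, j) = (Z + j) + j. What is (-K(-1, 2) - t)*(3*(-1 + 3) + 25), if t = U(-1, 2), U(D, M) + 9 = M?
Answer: 341/2 ≈ 170.50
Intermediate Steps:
K(Z, j) = j + Z/2 (K(Z, j) = ((Z + j) + j)/2 = (Z + 2*j)/2 = j + Z/2)
U(D, M) = -9 + M
t = -7 (t = -9 + 2 = -7)
(-K(-1, 2) - t)*(3*(-1 + 3) + 25) = (-(2 + (½)*(-1)) - 1*(-7))*(3*(-1 + 3) + 25) = (-(2 - ½) + 7)*(3*2 + 25) = (-1*3/2 + 7)*(6 + 25) = (-3/2 + 7)*31 = (11/2)*31 = 341/2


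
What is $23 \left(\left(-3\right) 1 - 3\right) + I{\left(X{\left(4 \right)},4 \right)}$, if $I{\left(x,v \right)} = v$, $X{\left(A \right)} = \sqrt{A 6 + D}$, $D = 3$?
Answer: $-134$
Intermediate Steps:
$X{\left(A \right)} = \sqrt{3 + 6 A}$ ($X{\left(A \right)} = \sqrt{A 6 + 3} = \sqrt{6 A + 3} = \sqrt{3 + 6 A}$)
$23 \left(\left(-3\right) 1 - 3\right) + I{\left(X{\left(4 \right)},4 \right)} = 23 \left(\left(-3\right) 1 - 3\right) + 4 = 23 \left(-3 - 3\right) + 4 = 23 \left(-6\right) + 4 = -138 + 4 = -134$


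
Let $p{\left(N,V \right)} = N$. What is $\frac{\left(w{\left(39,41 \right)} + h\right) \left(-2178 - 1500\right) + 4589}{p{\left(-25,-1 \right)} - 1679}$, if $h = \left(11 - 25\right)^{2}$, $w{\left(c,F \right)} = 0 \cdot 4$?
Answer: $\frac{716299}{1704} \approx 420.36$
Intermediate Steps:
$w{\left(c,F \right)} = 0$
$h = 196$ ($h = \left(-14\right)^{2} = 196$)
$\frac{\left(w{\left(39,41 \right)} + h\right) \left(-2178 - 1500\right) + 4589}{p{\left(-25,-1 \right)} - 1679} = \frac{\left(0 + 196\right) \left(-2178 - 1500\right) + 4589}{-25 - 1679} = \frac{196 \left(-3678\right) + 4589}{-1704} = \left(-720888 + 4589\right) \left(- \frac{1}{1704}\right) = \left(-716299\right) \left(- \frac{1}{1704}\right) = \frac{716299}{1704}$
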